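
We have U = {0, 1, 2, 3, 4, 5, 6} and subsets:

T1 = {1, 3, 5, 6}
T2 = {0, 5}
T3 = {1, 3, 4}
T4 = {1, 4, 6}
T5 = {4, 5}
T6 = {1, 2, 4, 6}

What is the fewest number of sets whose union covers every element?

3

T1, T2, T6 together cover {0, 1, 2, 3, 4, 5, 6} — every element.
No 2 of the 6 sets cover everything (all 15 pairs fall short), so 3 is minimum.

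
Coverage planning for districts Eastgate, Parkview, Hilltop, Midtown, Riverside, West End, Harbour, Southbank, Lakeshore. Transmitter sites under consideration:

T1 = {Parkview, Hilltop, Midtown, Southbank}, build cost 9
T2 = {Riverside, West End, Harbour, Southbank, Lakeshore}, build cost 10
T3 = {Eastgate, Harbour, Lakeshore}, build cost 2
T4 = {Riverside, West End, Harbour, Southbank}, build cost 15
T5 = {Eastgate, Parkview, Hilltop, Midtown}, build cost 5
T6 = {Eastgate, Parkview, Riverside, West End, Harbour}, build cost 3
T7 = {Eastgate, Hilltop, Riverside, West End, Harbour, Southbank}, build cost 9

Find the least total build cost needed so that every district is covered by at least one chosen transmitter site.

14

T1, T3, T6 cover every district at build cost 9 + 2 + 3 = 14.
Any cover uses at least 2 transmitter sites; among all covering selections none totals below 14.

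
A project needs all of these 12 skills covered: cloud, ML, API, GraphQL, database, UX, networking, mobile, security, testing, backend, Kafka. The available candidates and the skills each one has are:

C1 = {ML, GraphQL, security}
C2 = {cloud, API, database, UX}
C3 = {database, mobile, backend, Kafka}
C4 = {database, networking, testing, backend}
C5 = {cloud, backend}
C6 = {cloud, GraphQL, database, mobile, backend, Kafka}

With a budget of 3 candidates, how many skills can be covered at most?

10

Choosing C1, C2, C3 covers {cloud, ML, API, GraphQL, database, UX, mobile, security, backend, Kafka} — 10 skills.
No choice of 3 candidates does better; here networking, testing are left uncovered.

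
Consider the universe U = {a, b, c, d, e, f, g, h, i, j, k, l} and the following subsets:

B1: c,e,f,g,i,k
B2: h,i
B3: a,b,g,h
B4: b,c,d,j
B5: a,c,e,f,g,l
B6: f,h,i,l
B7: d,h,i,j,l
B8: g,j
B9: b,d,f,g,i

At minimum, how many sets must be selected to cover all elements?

B1, B3, B7 together cover {a, b, c, d, e, f, g, h, i, j, k, l} — every element.
No 2 of the 9 sets cover everything (all 36 pairs fall short), so 3 is minimum.

3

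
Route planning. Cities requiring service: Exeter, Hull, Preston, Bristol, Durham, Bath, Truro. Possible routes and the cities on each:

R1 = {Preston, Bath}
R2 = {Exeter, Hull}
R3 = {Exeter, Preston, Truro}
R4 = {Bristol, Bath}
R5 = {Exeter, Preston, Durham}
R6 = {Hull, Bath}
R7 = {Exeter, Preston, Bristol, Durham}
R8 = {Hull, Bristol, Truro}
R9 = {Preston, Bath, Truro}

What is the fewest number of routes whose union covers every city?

R1, R5, R8 together cover {Exeter, Hull, Preston, Bristol, Durham, Bath, Truro} — every city.
No 2 of the 9 routes cover everything (all 36 pairs fall short), so 3 is minimum.

3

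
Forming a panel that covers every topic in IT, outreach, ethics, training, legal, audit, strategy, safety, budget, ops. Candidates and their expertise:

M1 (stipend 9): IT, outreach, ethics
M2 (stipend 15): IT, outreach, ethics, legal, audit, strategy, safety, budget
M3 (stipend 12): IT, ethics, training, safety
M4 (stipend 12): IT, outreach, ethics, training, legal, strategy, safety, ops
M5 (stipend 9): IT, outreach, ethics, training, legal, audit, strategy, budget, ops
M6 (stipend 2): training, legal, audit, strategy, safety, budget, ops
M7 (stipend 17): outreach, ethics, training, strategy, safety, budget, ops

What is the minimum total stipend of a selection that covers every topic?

M1, M6 cover every topic at stipend 9 + 2 = 11.
Any cover uses at least 2 members; among all covering selections none totals below 11.

11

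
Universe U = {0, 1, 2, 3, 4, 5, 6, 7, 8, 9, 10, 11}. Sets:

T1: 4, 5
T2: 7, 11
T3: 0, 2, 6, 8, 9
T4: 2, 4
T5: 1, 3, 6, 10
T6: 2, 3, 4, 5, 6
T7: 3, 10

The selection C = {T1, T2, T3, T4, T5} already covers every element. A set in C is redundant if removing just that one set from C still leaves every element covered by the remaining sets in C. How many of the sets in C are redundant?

1

Drop T1: 5 uncovered — not redundant.
Drop T2: 7, 11 uncovered — not redundant.
Drop T3: 0, 8, 9 uncovered — not redundant.
Drop T4: the rest still cover every element — redundant.
Drop T5: 1, 3, 10 uncovered — not redundant.
1 redundant: T4.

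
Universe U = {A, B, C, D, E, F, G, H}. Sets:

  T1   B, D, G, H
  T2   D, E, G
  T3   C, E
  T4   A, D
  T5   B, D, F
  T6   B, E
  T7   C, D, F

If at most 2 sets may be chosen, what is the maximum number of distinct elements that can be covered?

6

Choosing T1, T3 covers {B, C, D, E, G, H} — 6 elements.
No choice of 2 sets does better; here A, F are left uncovered.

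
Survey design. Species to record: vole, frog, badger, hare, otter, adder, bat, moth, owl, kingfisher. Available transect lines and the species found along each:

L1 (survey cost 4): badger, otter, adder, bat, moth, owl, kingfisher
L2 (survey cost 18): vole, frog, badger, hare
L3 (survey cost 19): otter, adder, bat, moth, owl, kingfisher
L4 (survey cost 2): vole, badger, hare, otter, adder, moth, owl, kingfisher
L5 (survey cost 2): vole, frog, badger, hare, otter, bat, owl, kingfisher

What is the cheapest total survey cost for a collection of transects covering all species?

4

L4, L5 cover every species at survey cost 2 + 2 = 4.
Any cover uses at least 2 transects; among all covering selections none totals below 4.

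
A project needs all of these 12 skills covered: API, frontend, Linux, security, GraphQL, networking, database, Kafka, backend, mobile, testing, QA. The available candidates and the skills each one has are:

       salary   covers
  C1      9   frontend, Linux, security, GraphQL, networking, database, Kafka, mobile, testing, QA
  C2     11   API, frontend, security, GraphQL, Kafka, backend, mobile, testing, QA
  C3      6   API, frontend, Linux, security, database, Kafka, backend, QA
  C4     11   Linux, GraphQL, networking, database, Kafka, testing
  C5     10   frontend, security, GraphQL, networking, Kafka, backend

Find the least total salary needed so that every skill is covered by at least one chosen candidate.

C1, C3 cover every skill at salary 9 + 6 = 15.
Any cover uses at least 2 candidates; among all covering selections none totals below 15.

15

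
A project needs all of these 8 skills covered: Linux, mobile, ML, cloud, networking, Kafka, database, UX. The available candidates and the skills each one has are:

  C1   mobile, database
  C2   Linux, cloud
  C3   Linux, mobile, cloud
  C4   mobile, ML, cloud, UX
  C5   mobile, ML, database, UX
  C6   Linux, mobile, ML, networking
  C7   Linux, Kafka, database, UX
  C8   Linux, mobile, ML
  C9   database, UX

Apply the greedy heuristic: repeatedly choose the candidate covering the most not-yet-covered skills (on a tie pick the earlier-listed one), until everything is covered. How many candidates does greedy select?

3

Pick 1: C4 covers 4 new skills (mobile, ML, cloud, UX).
Pick 2: C7 covers 3 new skills (Linux, Kafka, database).
Pick 3: C6 covers 1 new skills (networking).
Greedy uses 3 candidates.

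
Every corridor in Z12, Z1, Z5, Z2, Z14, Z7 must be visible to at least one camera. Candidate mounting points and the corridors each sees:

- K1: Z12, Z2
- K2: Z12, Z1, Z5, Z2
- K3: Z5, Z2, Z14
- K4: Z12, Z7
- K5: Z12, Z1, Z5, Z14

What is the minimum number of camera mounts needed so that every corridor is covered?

K1, K4, K5 together cover {Z12, Z1, Z5, Z2, Z14, Z7} — every corridor.
No 2 of the 5 camera mounts cover everything (all 10 pairs fall short), so 3 is minimum.

3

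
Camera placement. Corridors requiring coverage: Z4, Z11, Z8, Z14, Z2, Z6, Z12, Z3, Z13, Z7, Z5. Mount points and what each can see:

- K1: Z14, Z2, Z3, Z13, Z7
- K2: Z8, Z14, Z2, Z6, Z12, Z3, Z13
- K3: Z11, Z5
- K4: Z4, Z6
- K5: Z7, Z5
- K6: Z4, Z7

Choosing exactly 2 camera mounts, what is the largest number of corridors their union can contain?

9

Choosing K2, K3 covers {Z11, Z8, Z14, Z2, Z6, Z12, Z3, Z13, Z5} — 9 corridors.
No choice of 2 camera mounts does better; here Z4, Z7 are left uncovered.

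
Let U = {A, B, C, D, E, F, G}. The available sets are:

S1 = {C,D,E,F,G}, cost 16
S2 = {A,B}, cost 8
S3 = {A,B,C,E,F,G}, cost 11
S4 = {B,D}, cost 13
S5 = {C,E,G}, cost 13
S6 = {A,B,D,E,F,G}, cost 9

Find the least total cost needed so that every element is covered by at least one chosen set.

S3, S6 cover every element at cost 11 + 9 = 20.
Any cover uses at least 2 sets; among all covering selections none totals below 20.

20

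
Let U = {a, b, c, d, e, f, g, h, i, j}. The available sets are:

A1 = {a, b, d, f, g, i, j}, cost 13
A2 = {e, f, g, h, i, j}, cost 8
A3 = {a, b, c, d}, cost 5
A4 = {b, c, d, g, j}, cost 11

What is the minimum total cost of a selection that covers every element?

13

A2, A3 cover every element at cost 8 + 5 = 13.
Any cover uses at least 2 sets; among all covering selections none totals below 13.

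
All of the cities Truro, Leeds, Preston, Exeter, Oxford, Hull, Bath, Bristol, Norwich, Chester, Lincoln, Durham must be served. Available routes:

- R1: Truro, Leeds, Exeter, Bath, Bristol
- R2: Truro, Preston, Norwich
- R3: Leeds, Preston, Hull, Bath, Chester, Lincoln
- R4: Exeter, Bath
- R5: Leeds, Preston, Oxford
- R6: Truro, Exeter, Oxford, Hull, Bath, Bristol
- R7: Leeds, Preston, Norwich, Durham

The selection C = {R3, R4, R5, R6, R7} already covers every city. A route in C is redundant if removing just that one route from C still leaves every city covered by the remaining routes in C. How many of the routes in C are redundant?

2

Drop R3: Chester, Lincoln uncovered — not redundant.
Drop R4: the rest still cover every city — redundant.
Drop R5: the rest still cover every city — redundant.
Drop R6: Truro, Bristol uncovered — not redundant.
Drop R7: Norwich, Durham uncovered — not redundant.
2 redundant: R4, R5.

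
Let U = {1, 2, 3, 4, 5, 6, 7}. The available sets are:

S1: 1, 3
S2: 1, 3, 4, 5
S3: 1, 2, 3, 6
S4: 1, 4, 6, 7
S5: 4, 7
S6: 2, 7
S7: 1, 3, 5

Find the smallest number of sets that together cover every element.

3

S2, S3, S4 together cover {1, 2, 3, 4, 5, 6, 7} — every element.
No 2 of the 7 sets cover everything (all 21 pairs fall short), so 3 is minimum.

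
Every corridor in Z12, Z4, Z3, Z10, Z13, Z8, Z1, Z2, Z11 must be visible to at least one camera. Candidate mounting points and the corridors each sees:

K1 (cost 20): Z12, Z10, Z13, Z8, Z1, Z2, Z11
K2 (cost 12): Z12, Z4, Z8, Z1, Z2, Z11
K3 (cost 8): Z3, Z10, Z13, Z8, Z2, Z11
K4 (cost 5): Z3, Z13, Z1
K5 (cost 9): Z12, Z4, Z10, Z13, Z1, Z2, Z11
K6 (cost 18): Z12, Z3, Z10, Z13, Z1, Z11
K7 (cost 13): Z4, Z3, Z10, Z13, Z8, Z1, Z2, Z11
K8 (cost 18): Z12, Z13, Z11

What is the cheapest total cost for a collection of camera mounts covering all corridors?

17

K3, K5 cover every corridor at cost 8 + 9 = 17.
Any cover uses at least 2 camera mounts; among all covering selections none totals below 17.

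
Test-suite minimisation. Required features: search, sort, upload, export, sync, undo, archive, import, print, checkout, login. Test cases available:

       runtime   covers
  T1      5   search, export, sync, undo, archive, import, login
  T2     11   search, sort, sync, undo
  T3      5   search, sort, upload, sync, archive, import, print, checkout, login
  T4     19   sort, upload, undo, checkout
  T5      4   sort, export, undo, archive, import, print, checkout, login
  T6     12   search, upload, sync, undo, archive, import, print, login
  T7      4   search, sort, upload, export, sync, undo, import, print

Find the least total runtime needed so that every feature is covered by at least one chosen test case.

8

T5, T7 cover every feature at runtime 4 + 4 = 8.
Any cover uses at least 2 test cases; among all covering selections none totals below 8.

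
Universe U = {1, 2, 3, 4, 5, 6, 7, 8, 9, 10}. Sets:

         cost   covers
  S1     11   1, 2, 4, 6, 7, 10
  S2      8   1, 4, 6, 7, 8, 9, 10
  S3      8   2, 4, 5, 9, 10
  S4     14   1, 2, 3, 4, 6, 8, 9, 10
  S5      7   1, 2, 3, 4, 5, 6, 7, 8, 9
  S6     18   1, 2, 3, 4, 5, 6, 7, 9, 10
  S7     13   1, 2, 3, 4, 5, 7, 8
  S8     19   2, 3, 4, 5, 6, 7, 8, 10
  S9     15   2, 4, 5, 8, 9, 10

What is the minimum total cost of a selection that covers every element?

S2, S5 cover every element at cost 8 + 7 = 15.
Any cover uses at least 2 sets; among all covering selections none totals below 15.

15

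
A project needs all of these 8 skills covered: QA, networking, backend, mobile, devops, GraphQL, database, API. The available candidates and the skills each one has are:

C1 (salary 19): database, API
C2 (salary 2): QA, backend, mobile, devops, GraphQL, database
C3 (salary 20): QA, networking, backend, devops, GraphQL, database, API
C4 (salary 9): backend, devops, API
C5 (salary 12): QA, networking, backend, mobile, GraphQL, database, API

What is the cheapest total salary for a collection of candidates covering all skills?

C2, C5 cover every skill at salary 2 + 12 = 14.
Any cover uses at least 2 candidates; among all covering selections none totals below 14.

14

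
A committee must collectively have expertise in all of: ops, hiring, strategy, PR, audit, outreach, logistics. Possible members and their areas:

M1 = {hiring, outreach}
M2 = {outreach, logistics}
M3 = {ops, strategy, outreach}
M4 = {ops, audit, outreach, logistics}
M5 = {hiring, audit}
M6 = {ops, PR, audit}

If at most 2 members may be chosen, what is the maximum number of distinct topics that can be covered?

Choosing M1, M4 covers {ops, hiring, audit, outreach, logistics} — 5 topics.
No choice of 2 members does better; here strategy, PR are left uncovered.

5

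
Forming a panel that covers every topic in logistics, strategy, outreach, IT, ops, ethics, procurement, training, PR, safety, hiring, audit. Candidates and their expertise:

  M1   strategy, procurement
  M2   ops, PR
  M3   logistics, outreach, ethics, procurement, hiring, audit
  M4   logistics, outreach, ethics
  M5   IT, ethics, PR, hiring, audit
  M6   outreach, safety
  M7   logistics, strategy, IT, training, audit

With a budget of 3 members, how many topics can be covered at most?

11

Choosing M2, M3, M7 covers {logistics, strategy, outreach, IT, ops, ethics, procurement, training, PR, hiring, audit} — 11 topics.
No choice of 3 members does better; here safety is left uncovered.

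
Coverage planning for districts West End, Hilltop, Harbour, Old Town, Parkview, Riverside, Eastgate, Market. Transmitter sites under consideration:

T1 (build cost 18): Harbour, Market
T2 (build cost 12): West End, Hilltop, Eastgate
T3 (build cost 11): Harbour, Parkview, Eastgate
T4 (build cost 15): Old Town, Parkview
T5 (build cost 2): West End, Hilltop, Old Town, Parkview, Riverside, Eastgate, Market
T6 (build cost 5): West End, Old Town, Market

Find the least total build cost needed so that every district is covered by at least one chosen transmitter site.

13

T3, T5 cover every district at build cost 11 + 2 = 13.
Any cover uses at least 2 transmitter sites; among all covering selections none totals below 13.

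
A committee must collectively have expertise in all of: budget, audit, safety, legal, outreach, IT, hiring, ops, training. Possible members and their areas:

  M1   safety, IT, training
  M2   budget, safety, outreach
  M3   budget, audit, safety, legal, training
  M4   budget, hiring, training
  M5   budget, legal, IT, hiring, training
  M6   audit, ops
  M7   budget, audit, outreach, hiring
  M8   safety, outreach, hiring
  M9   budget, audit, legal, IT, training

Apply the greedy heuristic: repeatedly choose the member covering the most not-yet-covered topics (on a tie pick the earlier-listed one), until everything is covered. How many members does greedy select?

4

Pick 1: M3 covers 5 new topics (budget, audit, safety, legal, training).
Pick 2: M5 covers 2 new topics (IT, hiring).
Pick 3: M2 covers 1 new topics (outreach).
Pick 4: M6 covers 1 new topics (ops).
Greedy uses 4 members. (The true minimum is 3.)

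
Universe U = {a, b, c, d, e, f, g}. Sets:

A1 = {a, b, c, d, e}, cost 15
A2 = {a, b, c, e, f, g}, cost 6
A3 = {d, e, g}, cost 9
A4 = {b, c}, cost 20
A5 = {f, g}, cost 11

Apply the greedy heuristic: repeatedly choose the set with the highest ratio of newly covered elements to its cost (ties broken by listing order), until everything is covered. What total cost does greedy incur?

15

Pick 1: A2 adds 6 new (a, b, c, e, f, g) at cost 6 (ratio 6/6).
Pick 2: A3 adds 1 new (d) at cost 9 (ratio 1/9).
Greedy total cost: 6 + 9 = 15.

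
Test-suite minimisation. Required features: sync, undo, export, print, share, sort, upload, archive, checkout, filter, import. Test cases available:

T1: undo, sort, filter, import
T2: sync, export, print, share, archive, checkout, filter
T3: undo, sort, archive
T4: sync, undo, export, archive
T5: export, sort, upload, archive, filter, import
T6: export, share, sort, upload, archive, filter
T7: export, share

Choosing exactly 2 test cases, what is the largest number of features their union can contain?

10

Choosing T1, T2 covers {sync, undo, export, print, share, sort, archive, checkout, filter, import} — 10 features.
No choice of 2 test cases does better; here upload is left uncovered.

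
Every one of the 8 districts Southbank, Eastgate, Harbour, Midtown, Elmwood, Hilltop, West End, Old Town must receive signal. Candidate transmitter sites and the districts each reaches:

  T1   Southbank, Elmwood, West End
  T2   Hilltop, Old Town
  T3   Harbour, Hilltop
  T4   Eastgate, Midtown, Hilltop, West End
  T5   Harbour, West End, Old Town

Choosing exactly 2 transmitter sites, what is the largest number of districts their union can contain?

Choosing T1, T4 covers {Southbank, Eastgate, Midtown, Elmwood, Hilltop, West End} — 6 districts.
No choice of 2 transmitter sites does better; here Harbour, Old Town are left uncovered.

6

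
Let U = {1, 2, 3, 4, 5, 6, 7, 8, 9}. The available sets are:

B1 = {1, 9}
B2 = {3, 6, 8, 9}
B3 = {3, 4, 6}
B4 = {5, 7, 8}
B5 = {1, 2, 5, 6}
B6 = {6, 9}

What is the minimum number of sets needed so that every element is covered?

4

B1, B3, B4, B5 together cover {1, 2, 3, 4, 5, 6, 7, 8, 9} — every element.
No 3 of the 6 sets cover everything (all 20 triples fall short), so 4 is minimum.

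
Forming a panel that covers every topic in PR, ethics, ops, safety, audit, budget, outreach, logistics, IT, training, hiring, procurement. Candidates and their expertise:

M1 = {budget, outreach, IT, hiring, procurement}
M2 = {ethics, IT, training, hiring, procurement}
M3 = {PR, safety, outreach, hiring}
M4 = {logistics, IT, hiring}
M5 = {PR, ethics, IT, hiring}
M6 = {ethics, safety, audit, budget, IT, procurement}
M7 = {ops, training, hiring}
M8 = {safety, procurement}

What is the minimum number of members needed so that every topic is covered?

M3, M4, M6, M7 together cover {PR, ethics, ops, safety, audit, budget, outreach, logistics, IT, training, hiring, procurement} — every topic.
No 3 of the 8 members cover everything (all 56 triples fall short), so 4 is minimum.

4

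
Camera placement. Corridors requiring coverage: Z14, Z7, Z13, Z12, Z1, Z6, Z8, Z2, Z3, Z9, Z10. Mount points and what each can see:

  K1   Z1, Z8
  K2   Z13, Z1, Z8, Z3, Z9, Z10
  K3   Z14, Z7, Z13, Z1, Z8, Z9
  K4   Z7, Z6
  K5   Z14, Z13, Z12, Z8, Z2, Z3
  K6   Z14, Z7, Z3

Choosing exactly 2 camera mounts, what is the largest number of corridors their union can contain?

Choosing K2, K5 covers {Z14, Z13, Z12, Z1, Z8, Z2, Z3, Z9, Z10} — 9 corridors.
No choice of 2 camera mounts does better; here Z7, Z6 are left uncovered.

9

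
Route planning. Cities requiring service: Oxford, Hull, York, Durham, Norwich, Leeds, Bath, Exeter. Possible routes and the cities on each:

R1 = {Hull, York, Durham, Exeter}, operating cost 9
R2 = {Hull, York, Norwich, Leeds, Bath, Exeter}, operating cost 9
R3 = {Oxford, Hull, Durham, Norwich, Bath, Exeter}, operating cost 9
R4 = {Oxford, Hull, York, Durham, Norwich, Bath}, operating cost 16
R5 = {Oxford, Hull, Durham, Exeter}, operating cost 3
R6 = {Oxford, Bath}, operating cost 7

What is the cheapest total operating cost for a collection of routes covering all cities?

R2, R5 cover every city at operating cost 9 + 3 = 12.
Any cover uses at least 2 routes; among all covering selections none totals below 12.

12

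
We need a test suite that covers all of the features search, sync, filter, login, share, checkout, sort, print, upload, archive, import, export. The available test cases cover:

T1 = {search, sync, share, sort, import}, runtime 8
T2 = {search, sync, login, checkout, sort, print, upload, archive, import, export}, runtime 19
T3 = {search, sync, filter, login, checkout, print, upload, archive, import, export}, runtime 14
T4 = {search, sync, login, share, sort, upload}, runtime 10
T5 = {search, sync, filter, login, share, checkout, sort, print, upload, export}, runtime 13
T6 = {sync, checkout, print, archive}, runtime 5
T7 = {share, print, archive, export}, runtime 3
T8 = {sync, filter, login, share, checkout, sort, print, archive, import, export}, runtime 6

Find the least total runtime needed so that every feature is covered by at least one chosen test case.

T4, T8 cover every feature at runtime 10 + 6 = 16.
Any cover uses at least 2 test cases; among all covering selections none totals below 16.

16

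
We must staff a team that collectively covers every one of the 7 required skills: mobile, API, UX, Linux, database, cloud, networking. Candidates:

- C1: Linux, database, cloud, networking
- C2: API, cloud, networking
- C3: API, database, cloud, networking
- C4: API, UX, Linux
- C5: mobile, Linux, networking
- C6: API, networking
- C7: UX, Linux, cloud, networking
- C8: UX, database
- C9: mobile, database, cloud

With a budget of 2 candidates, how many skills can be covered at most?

Choosing C1, C4 covers {API, UX, Linux, database, cloud, networking} — 6 skills.
No choice of 2 candidates does better; here mobile is left uncovered.

6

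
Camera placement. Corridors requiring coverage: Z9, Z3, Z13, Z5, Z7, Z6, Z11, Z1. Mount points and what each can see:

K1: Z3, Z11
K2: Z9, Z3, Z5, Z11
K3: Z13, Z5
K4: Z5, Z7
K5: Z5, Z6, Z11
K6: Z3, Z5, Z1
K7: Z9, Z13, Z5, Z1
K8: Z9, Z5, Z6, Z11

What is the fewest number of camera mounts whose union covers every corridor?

K1, K4, K5, K7 together cover {Z9, Z3, Z13, Z5, Z7, Z6, Z11, Z1} — every corridor.
No 3 of the 8 camera mounts cover everything (all 56 triples fall short), so 4 is minimum.

4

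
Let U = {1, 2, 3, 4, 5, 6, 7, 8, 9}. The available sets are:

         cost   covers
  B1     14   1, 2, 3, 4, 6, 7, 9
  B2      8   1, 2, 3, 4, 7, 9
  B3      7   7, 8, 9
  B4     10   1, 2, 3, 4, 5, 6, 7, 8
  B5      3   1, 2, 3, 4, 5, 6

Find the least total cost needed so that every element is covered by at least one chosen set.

10

B3, B5 cover every element at cost 7 + 3 = 10.
Any cover uses at least 2 sets; among all covering selections none totals below 10.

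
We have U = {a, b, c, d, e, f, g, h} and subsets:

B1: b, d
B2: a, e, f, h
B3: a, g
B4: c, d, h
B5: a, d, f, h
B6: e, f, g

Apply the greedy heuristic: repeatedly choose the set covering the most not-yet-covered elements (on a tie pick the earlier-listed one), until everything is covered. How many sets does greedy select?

4

Pick 1: B2 covers 4 new elements (a, e, f, h).
Pick 2: B1 covers 2 new elements (b, d).
Pick 3: B3 covers 1 new elements (g).
Pick 4: B4 covers 1 new elements (c).
Greedy uses 4 sets.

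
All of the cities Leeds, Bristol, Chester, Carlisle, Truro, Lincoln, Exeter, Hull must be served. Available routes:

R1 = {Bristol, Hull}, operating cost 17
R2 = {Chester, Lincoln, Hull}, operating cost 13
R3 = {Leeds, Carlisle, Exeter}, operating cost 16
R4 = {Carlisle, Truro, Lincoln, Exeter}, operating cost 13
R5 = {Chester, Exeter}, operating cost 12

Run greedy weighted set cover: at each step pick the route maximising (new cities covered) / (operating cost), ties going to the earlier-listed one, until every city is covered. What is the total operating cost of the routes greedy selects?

59

Pick 1: R4 adds 4 new (Carlisle, Truro, Lincoln, Exeter) at operating cost 13 (ratio 4/13).
Pick 2: R2 adds 2 new (Chester, Hull) at operating cost 13 (ratio 2/13).
Pick 3: R3 adds 1 new (Leeds) at operating cost 16 (ratio 1/16).
Pick 4: R1 adds 1 new (Bristol) at operating cost 17 (ratio 1/17).
Greedy total operating cost: 13 + 13 + 16 + 17 = 59. (The true optimum is 58, so greedy overshoots here.)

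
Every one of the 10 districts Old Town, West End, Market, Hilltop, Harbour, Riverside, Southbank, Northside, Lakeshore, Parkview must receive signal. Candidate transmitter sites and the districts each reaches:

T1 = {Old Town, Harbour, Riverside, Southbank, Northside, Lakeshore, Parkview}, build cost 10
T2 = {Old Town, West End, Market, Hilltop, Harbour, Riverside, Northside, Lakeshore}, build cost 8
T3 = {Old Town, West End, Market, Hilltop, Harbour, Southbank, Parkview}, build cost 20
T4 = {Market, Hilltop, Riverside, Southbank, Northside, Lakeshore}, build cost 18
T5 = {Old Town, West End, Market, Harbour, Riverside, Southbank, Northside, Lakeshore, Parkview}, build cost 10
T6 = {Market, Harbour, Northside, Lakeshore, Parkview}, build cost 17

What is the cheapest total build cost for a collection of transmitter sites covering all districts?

18

T1, T2 cover every district at build cost 10 + 8 = 18.
Any cover uses at least 2 transmitter sites; among all covering selections none totals below 18.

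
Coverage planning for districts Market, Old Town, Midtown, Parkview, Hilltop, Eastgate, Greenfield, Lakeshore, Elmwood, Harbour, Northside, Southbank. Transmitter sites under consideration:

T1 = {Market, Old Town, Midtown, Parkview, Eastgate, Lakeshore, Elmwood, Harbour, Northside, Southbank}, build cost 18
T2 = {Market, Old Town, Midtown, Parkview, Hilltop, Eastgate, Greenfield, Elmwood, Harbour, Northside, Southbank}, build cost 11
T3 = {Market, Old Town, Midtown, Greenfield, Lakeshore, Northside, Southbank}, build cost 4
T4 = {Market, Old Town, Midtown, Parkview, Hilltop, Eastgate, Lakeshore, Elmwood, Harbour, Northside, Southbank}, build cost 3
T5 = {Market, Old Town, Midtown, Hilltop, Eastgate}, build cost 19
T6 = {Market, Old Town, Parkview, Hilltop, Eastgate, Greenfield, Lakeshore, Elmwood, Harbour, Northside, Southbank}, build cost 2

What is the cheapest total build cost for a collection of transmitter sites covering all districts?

5

T4, T6 cover every district at build cost 3 + 2 = 5.
Any cover uses at least 2 transmitter sites; among all covering selections none totals below 5.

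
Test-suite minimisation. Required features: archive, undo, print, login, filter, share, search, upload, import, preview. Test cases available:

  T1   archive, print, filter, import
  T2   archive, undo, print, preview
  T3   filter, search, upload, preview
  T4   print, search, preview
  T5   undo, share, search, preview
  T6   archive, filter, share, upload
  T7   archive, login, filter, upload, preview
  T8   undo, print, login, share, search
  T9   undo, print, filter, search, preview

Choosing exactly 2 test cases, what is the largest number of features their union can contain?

9

Choosing T7, T8 covers {archive, undo, print, login, filter, share, search, upload, preview} — 9 features.
No choice of 2 test cases does better; here import is left uncovered.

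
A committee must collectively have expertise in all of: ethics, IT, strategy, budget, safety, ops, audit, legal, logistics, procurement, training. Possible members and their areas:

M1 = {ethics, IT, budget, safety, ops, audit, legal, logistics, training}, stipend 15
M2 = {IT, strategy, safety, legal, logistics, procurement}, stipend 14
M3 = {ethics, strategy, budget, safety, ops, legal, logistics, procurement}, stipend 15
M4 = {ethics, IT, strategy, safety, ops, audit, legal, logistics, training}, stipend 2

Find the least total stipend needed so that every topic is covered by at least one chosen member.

M3, M4 cover every topic at stipend 15 + 2 = 17.
Any cover uses at least 2 members; among all covering selections none totals below 17.

17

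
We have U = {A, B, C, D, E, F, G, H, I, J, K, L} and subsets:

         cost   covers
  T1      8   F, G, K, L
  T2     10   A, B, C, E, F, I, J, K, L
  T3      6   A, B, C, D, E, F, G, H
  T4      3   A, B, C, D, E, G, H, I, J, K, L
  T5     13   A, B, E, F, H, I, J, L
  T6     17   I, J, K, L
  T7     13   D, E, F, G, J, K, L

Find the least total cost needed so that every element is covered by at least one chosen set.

T3, T4 cover every element at cost 6 + 3 = 9.
Any cover uses at least 2 sets; among all covering selections none totals below 9.

9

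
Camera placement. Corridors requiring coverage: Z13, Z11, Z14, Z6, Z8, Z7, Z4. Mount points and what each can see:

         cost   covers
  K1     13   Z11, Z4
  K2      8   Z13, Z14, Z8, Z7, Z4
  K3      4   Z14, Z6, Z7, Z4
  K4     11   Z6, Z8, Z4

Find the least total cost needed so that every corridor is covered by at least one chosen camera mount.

K1, K2, K3 cover every corridor at cost 13 + 8 + 4 = 25.
Any cover uses at least 3 camera mounts; among all covering selections none totals below 25.

25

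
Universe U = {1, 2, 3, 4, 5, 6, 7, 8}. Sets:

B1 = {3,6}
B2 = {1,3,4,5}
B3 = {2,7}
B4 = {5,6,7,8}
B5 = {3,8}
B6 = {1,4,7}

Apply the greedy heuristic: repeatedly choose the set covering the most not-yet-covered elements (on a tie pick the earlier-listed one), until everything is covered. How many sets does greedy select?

Pick 1: B2 covers 4 new elements (1, 3, 4, 5).
Pick 2: B4 covers 3 new elements (6, 7, 8).
Pick 3: B3 covers 1 new elements (2).
Greedy uses 3 sets.

3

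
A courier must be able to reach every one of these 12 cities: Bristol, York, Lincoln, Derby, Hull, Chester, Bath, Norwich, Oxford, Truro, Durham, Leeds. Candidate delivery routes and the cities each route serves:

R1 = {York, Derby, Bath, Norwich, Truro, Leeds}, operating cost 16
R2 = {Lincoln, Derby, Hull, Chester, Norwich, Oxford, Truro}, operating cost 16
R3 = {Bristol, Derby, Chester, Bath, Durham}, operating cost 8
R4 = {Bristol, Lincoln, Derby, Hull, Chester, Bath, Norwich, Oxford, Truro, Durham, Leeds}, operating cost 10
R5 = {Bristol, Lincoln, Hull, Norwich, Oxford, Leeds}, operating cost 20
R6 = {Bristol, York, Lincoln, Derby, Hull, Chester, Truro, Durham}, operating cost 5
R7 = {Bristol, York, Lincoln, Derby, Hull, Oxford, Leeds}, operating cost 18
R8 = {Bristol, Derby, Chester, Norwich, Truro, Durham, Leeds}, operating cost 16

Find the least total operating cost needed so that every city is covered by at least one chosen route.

R4, R6 cover every city at operating cost 10 + 5 = 15.
Any cover uses at least 2 routes; among all covering selections none totals below 15.

15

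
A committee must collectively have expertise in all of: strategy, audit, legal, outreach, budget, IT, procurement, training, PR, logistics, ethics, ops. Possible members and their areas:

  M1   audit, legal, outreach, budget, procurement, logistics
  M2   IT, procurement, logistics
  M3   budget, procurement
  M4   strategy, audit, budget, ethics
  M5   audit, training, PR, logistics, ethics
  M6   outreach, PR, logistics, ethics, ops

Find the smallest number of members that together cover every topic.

M1, M2, M4, M5, M6 together cover {strategy, audit, legal, outreach, budget, IT, procurement, training, PR, logistics, ethics, ops} — every topic.
No 4 of the 6 members cover everything (all 15 size-4 selections fall short), so 5 is minimum.

5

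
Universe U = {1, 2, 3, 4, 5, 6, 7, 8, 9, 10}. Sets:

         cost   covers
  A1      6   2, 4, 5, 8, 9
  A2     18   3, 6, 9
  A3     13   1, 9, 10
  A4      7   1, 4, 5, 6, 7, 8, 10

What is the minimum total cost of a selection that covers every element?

A1, A2, A4 cover every element at cost 6 + 18 + 7 = 31.
Any cover uses at least 3 sets; among all covering selections none totals below 31.

31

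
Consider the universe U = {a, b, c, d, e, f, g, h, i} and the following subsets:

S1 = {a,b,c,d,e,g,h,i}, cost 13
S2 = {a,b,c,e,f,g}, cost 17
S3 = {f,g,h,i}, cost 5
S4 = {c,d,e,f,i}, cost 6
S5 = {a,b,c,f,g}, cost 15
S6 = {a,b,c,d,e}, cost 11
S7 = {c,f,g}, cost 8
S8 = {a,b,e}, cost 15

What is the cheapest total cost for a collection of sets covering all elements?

16

S3, S6 cover every element at cost 5 + 11 = 16.
Any cover uses at least 2 sets; among all covering selections none totals below 16.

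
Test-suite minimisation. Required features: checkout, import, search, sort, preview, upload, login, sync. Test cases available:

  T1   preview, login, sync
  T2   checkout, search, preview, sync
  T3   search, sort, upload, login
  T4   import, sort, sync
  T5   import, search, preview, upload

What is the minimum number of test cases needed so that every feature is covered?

T2, T3, T4 together cover {checkout, import, search, sort, preview, upload, login, sync} — every feature.
No 2 of the 5 test cases cover everything (all 10 pairs fall short), so 3 is minimum.

3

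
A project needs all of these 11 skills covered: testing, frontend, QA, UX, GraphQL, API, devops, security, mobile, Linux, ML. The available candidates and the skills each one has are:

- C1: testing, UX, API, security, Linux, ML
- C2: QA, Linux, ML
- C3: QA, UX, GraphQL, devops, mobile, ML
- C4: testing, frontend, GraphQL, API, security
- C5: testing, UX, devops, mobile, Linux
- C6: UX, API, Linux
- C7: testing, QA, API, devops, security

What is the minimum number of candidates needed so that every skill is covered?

3

C1, C3, C4 together cover {testing, frontend, QA, UX, GraphQL, API, devops, security, mobile, Linux, ML} — every skill.
No 2 of the 7 candidates cover everything (all 21 pairs fall short), so 3 is minimum.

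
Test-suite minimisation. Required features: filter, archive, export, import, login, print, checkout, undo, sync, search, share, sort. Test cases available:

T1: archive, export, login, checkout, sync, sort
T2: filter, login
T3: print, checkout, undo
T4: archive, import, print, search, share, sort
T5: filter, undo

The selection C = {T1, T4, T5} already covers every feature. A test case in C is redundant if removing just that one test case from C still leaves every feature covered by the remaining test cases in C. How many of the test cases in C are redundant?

Drop T1: export, login, checkout, sync uncovered — not redundant.
Drop T4: import, print, search, share uncovered — not redundant.
Drop T5: filter, undo uncovered — not redundant.
None of the test cases in C is redundant.

0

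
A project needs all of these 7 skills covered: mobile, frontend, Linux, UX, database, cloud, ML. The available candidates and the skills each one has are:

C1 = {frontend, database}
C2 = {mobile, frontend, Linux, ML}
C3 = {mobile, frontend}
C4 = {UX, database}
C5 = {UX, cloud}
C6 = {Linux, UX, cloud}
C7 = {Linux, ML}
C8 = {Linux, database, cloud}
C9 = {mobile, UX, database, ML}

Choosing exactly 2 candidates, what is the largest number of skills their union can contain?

Choosing C2, C4 covers {mobile, frontend, Linux, UX, database, ML} — 6 skills.
No choice of 2 candidates does better; here cloud is left uncovered.

6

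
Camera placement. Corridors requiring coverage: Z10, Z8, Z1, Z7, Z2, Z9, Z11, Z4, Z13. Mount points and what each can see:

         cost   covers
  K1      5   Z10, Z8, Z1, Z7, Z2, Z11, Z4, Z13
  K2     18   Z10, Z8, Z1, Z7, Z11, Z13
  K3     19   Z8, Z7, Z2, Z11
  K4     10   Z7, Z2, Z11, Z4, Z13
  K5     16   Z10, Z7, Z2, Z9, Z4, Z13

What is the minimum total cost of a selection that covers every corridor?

21

K1, K5 cover every corridor at cost 5 + 16 = 21.
Any cover uses at least 2 camera mounts; among all covering selections none totals below 21.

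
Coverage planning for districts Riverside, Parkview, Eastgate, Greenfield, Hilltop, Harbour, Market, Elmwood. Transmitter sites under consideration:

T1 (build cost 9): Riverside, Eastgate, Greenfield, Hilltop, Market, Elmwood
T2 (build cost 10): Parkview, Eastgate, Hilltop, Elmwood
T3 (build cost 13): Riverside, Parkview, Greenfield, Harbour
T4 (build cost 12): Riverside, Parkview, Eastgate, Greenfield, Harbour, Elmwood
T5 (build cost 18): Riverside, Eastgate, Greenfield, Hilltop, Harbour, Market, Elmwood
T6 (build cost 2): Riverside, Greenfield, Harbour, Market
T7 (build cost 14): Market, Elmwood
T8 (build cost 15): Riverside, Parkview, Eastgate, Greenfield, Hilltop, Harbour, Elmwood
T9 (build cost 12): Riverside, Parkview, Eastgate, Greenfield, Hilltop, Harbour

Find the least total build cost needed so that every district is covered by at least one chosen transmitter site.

12

T2, T6 cover every district at build cost 10 + 2 = 12.
Any cover uses at least 2 transmitter sites; among all covering selections none totals below 12.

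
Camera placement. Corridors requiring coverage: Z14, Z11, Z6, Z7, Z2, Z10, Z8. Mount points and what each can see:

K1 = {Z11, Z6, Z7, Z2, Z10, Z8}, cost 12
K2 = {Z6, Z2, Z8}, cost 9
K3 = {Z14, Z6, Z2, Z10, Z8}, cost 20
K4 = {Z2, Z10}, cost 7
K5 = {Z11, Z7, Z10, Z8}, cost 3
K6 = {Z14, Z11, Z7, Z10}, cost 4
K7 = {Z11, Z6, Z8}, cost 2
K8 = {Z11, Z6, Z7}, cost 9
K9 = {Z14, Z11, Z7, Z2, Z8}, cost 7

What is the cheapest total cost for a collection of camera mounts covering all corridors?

K5, K7, K9 cover every corridor at cost 3 + 2 + 7 = 12.
Any cover uses at least 2 camera mounts; among all covering selections none totals below 12.
Greedy by coverage-per-cost would pick K7, K6, K4 for 13 — worse than the optimum 12.

12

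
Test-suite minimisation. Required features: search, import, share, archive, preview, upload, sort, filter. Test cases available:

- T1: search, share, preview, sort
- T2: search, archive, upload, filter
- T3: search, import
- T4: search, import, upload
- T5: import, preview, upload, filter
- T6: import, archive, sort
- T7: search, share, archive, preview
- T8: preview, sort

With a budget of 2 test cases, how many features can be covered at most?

Choosing T1, T2 covers {search, share, archive, preview, upload, sort, filter} — 7 features.
No choice of 2 test cases does better; here import is left uncovered.

7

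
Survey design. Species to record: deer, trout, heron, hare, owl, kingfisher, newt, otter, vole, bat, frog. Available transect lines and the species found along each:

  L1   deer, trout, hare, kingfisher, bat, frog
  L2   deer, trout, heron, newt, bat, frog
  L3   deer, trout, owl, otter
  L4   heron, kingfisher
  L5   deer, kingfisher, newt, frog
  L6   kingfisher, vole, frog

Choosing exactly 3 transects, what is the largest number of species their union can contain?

10

Choosing L1, L2, L3 covers {deer, trout, heron, hare, owl, kingfisher, newt, otter, bat, frog} — 10 species.
No choice of 3 transects does better; here vole is left uncovered.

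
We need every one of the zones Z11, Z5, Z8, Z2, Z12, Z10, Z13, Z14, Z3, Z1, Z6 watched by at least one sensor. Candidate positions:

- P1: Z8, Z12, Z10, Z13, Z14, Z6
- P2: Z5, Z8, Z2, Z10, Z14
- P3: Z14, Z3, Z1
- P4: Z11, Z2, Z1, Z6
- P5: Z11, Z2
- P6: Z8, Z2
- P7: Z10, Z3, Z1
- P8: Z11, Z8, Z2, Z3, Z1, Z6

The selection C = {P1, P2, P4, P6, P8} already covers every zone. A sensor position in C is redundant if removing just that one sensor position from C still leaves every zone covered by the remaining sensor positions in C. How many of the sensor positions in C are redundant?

2

Drop P1: Z12, Z13 uncovered — not redundant.
Drop P2: Z5 uncovered — not redundant.
Drop P4: the rest still cover every zone — redundant.
Drop P6: the rest still cover every zone — redundant.
Drop P8: Z3 uncovered — not redundant.
2 redundant: P4, P6.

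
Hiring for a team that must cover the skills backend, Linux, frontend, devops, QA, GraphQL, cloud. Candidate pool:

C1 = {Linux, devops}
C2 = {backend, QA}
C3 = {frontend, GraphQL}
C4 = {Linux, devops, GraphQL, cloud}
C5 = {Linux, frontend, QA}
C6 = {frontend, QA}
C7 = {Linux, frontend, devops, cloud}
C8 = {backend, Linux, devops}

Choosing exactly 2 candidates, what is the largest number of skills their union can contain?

6

Choosing C2, C4 covers {backend, Linux, devops, QA, GraphQL, cloud} — 6 skills.
No choice of 2 candidates does better; here frontend is left uncovered.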